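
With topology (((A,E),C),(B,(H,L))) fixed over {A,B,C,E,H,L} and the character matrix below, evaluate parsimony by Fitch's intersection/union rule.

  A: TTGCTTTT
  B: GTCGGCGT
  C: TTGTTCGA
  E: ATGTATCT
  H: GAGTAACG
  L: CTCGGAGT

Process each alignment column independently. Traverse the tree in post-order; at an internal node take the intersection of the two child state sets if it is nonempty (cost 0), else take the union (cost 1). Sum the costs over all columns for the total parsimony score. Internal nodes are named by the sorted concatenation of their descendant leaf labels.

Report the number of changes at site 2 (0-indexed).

site 0, node AE: A={T} ∪ E={A} → {A,T} (+1)
site 0, node ACE: AE={A,T} ∩ C={T} → {T} (+0)
site 0, node HL: H={G} ∪ L={C} → {C,G} (+1)
site 0, node BHL: B={G} ∩ HL={C,G} → {G} (+0)
site 0, node ABCEHL: ACE={T} ∪ BHL={G} → {G,T} (+1)
site 1, node AE: A={T} ∩ E={T} → {T} (+0)
site 1, node ACE: AE={T} ∩ C={T} → {T} (+0)
site 1, node HL: H={A} ∪ L={T} → {A,T} (+1)
site 1, node BHL: B={T} ∩ HL={A,T} → {T} (+0)
site 1, node ABCEHL: ACE={T} ∩ BHL={T} → {T} (+0)
site 2, node AE: A={G} ∩ E={G} → {G} (+0)
site 2, node ACE: AE={G} ∩ C={G} → {G} (+0)
site 2, node HL: H={G} ∪ L={C} → {C,G} (+1)
site 2, node BHL: B={C} ∩ HL={C,G} → {C} (+0)
site 2, node ABCEHL: ACE={G} ∪ BHL={C} → {C,G} (+1)
site 3, node AE: A={C} ∪ E={T} → {C,T} (+1)
site 3, node ACE: AE={C,T} ∩ C={T} → {T} (+0)
site 3, node HL: H={T} ∪ L={G} → {G,T} (+1)
site 3, node BHL: B={G} ∩ HL={G,T} → {G} (+0)
site 3, node ABCEHL: ACE={T} ∪ BHL={G} → {G,T} (+1)
site 4, node AE: A={T} ∪ E={A} → {A,T} (+1)
site 4, node ACE: AE={A,T} ∩ C={T} → {T} (+0)
site 4, node HL: H={A} ∪ L={G} → {A,G} (+1)
site 4, node BHL: B={G} ∩ HL={A,G} → {G} (+0)
site 4, node ABCEHL: ACE={T} ∪ BHL={G} → {G,T} (+1)
site 5, node AE: A={T} ∩ E={T} → {T} (+0)
site 5, node ACE: AE={T} ∪ C={C} → {C,T} (+1)
site 5, node HL: H={A} ∩ L={A} → {A} (+0)
site 5, node BHL: B={C} ∪ HL={A} → {A,C} (+1)
site 5, node ABCEHL: ACE={C,T} ∩ BHL={A,C} → {C} (+0)
site 6, node AE: A={T} ∪ E={C} → {C,T} (+1)
site 6, node ACE: AE={C,T} ∪ C={G} → {C,G,T} (+1)
site 6, node HL: H={C} ∪ L={G} → {C,G} (+1)
site 6, node BHL: B={G} ∩ HL={C,G} → {G} (+0)
site 6, node ABCEHL: ACE={C,G,T} ∩ BHL={G} → {G} (+0)
site 7, node AE: A={T} ∩ E={T} → {T} (+0)
site 7, node ACE: AE={T} ∪ C={A} → {A,T} (+1)
site 7, node HL: H={G} ∪ L={T} → {G,T} (+1)
site 7, node BHL: B={T} ∩ HL={G,T} → {T} (+0)
site 7, node ABCEHL: ACE={A,T} ∩ BHL={T} → {T} (+0)
per-site changes: [3, 1, 2, 3, 3, 2, 3, 2]; total = 19

2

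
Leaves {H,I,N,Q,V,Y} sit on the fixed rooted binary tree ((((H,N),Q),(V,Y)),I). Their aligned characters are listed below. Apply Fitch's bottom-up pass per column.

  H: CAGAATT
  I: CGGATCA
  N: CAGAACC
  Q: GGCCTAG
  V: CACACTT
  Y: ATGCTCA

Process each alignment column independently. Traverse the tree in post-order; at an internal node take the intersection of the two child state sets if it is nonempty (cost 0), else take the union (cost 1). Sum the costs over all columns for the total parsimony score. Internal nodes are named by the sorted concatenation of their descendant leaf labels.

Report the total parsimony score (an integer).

18

site 0, node HN: H={C} ∩ N={C} → {C} (+0)
site 0, node HNQ: HN={C} ∪ Q={G} → {C,G} (+1)
site 0, node VY: V={C} ∪ Y={A} → {A,C} (+1)
site 0, node HNQVY: HNQ={C,G} ∩ VY={A,C} → {C} (+0)
site 0, node HINQVY: HNQVY={C} ∩ I={C} → {C} (+0)
site 1, node HN: H={A} ∩ N={A} → {A} (+0)
site 1, node HNQ: HN={A} ∪ Q={G} → {A,G} (+1)
site 1, node VY: V={A} ∪ Y={T} → {A,T} (+1)
site 1, node HNQVY: HNQ={A,G} ∩ VY={A,T} → {A} (+0)
site 1, node HINQVY: HNQVY={A} ∪ I={G} → {A,G} (+1)
site 2, node HN: H={G} ∩ N={G} → {G} (+0)
site 2, node HNQ: HN={G} ∪ Q={C} → {C,G} (+1)
site 2, node VY: V={C} ∪ Y={G} → {C,G} (+1)
site 2, node HNQVY: HNQ={C,G} ∩ VY={C,G} → {C,G} (+0)
site 2, node HINQVY: HNQVY={C,G} ∩ I={G} → {G} (+0)
site 3, node HN: H={A} ∩ N={A} → {A} (+0)
site 3, node HNQ: HN={A} ∪ Q={C} → {A,C} (+1)
site 3, node VY: V={A} ∪ Y={C} → {A,C} (+1)
site 3, node HNQVY: HNQ={A,C} ∩ VY={A,C} → {A,C} (+0)
site 3, node HINQVY: HNQVY={A,C} ∩ I={A} → {A} (+0)
site 4, node HN: H={A} ∩ N={A} → {A} (+0)
site 4, node HNQ: HN={A} ∪ Q={T} → {A,T} (+1)
site 4, node VY: V={C} ∪ Y={T} → {C,T} (+1)
site 4, node HNQVY: HNQ={A,T} ∩ VY={C,T} → {T} (+0)
site 4, node HINQVY: HNQVY={T} ∩ I={T} → {T} (+0)
site 5, node HN: H={T} ∪ N={C} → {C,T} (+1)
site 5, node HNQ: HN={C,T} ∪ Q={A} → {A,C,T} (+1)
site 5, node VY: V={T} ∪ Y={C} → {C,T} (+1)
site 5, node HNQVY: HNQ={A,C,T} ∩ VY={C,T} → {C,T} (+0)
site 5, node HINQVY: HNQVY={C,T} ∩ I={C} → {C} (+0)
site 6, node HN: H={T} ∪ N={C} → {C,T} (+1)
site 6, node HNQ: HN={C,T} ∪ Q={G} → {C,G,T} (+1)
site 6, node VY: V={T} ∪ Y={A} → {A,T} (+1)
site 6, node HNQVY: HNQ={C,G,T} ∩ VY={A,T} → {T} (+0)
site 6, node HINQVY: HNQVY={T} ∪ I={A} → {A,T} (+1)
per-site changes: [2, 3, 2, 2, 2, 3, 4]; total = 18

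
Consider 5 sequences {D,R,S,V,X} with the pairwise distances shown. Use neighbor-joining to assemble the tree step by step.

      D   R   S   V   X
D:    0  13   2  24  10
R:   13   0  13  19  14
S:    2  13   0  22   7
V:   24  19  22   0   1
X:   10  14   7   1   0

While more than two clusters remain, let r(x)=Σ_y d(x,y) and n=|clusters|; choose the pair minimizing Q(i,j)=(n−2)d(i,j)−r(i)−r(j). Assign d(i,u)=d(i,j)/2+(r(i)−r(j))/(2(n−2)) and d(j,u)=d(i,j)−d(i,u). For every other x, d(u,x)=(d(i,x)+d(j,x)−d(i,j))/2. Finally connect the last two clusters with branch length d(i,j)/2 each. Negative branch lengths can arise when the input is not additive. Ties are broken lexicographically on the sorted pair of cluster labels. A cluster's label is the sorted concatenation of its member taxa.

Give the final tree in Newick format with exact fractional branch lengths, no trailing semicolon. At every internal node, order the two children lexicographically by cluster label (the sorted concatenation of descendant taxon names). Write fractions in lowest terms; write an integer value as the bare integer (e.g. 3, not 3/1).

1. join V+X (d=1, Q=-95) ⇒ VX; edges |V|=37/6, |X|=-31/6
  updated: d(D,VX)=33/2, d(R,VX)=16, d(S,VX)=14
2. join D+S (d=2, Q=-113/2) ⇒ DS; edges |D|=13/8, |S|=3/8
  updated: d(DS,R)=12, d(DS,VX)=57/4
3. join DS+R (d=12, Q=-169/4) ⇒ DRS; edges |DS|=41/8, |R|=55/8
  updated: d(DRS,VX)=73/8
4. join DRS+VX (d=73/8) ⇒ DRSVX; edges |DRS|=73/16, |VX|=73/16
final tree: (((D:13/8,S:3/8):41/8,R:55/8):73/16,(V:37/6,X:-31/6):73/16)
total length: 193/8

(((D:13/8,S:3/8):41/8,R:55/8):73/16,(V:37/6,X:-31/6):73/16)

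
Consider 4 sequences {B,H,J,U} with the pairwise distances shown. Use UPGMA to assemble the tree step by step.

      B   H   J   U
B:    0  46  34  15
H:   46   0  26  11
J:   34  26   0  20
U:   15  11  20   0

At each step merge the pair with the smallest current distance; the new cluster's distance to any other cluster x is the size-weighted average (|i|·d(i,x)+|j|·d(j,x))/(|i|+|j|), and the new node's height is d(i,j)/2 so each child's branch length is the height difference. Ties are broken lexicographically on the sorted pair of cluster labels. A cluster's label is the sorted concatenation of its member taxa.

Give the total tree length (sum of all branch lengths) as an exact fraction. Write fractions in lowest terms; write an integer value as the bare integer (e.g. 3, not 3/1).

146/3

step 1: merge (H,U) at d=11; branch lengths H→11/2, U→11/2; new cluster HU
  updated: d(B,HU)=61/2, d(HU,J)=23
step 2: merge (HU,J) at d=23; branch lengths HU→6, J→23/2; new cluster HJU
  updated: d(B,HJU)=95/3
step 3: merge (B,HJU) at d=95/3; branch lengths B→95/6, HJU→13/3; new cluster BHJU
final tree: (B:95/6,((H:11/2,U:11/2):6,J:23/2):13/3)
total length: 146/3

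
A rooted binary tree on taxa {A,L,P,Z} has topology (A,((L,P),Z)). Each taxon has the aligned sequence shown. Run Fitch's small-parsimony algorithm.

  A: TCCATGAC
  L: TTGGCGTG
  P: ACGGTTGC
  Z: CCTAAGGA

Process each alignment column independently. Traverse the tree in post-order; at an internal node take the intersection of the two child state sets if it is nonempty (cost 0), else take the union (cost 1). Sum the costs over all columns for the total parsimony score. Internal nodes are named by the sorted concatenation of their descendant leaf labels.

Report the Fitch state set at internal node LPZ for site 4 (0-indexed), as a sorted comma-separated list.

A,C,T

LP@0: {T} ∪ {A} = {A,T} (union, +1)
LPZ@0: {A,T} ∪ {C} = {A,C,T} (union, +1)
ALPZ@0: {T} ∩ {A,C,T} = {T} (intersection, +0)
LP@1: {T} ∪ {C} = {C,T} (union, +1)
LPZ@1: {C,T} ∩ {C} = {C} (intersection, +0)
ALPZ@1: {C} ∩ {C} = {C} (intersection, +0)
LP@2: {G} ∩ {G} = {G} (intersection, +0)
LPZ@2: {G} ∪ {T} = {G,T} (union, +1)
ALPZ@2: {C} ∪ {G,T} = {C,G,T} (union, +1)
LP@3: {G} ∩ {G} = {G} (intersection, +0)
LPZ@3: {G} ∪ {A} = {A,G} (union, +1)
ALPZ@3: {A} ∩ {A,G} = {A} (intersection, +0)
LP@4: {C} ∪ {T} = {C,T} (union, +1)
LPZ@4: {C,T} ∪ {A} = {A,C,T} (union, +1)
ALPZ@4: {T} ∩ {A,C,T} = {T} (intersection, +0)
LP@5: {G} ∪ {T} = {G,T} (union, +1)
LPZ@5: {G,T} ∩ {G} = {G} (intersection, +0)
ALPZ@5: {G} ∩ {G} = {G} (intersection, +0)
LP@6: {T} ∪ {G} = {G,T} (union, +1)
LPZ@6: {G,T} ∩ {G} = {G} (intersection, +0)
ALPZ@6: {A} ∪ {G} = {A,G} (union, +1)
LP@7: {G} ∪ {C} = {C,G} (union, +1)
LPZ@7: {C,G} ∪ {A} = {A,C,G} (union, +1)
ALPZ@7: {C} ∩ {A,C,G} = {C} (intersection, +0)
per-site changes: [2, 1, 2, 1, 2, 1, 2, 2]; total = 13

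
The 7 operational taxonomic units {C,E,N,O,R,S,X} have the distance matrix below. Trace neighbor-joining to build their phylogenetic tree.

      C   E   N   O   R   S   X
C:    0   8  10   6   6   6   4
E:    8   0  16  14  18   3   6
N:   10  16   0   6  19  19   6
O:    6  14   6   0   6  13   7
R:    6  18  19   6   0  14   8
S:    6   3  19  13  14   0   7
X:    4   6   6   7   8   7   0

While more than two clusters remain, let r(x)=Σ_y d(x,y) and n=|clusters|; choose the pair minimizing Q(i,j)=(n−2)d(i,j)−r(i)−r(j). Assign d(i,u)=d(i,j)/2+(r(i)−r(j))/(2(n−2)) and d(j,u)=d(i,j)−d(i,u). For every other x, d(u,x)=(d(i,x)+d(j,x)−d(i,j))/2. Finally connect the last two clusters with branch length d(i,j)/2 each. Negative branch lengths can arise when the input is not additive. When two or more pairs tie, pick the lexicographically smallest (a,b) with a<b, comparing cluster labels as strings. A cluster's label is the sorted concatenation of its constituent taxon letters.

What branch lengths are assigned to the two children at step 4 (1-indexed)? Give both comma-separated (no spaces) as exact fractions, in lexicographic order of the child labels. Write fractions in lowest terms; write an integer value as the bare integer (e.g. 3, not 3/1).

1/4,23/4

step 1: merge (E,S) at d=3, Q=-112; branch lengths E→9/5, S→6/5; new cluster ES
  updated: d(C,ES)=11/2, d(ES,N)=16, d(ES,O)=12, d(ES,R)=29/2, d(ES,X)=5
step 2: merge (N,O) at d=6, Q=-70; branch lengths N→11/2, O→1/2; new cluster NO
  updated: d(C,NO)=5, d(ES,NO)=11, d(NO,R)=19/2, d(NO,X)=7/2
step 3: merge (ES,X) at d=5, Q=-83/2; branch lengths ES→61/12, X→-1/12; new cluster ESX
  updated: d(C,ESX)=9/4, d(ESX,NO)=19/4, d(ESX,R)=35/4
step 4: merge (C,R) at d=6, Q=-51/2; branch lengths C→1/4, R→23/4; new cluster CR
  updated: d(CR,ESX)=5/2, d(CR,NO)=17/4
step 5: merge (CR,ESX) at d=5/2, Q=-23/2; branch lengths CR→1, ESX→3/2; new cluster CERSX
  updated: d(CERSX,NO)=13/4
step 6: merge (CERSX,NO) at d=13/4; branch lengths CERSX→13/8, NO→13/8; new cluster CENORSX
final tree: (((C:1/4,R:23/4):1,((E:9/5,S:6/5):61/12,X:-1/12):3/2):13/8,(N:11/2,O:1/2):13/8)
total length: 103/4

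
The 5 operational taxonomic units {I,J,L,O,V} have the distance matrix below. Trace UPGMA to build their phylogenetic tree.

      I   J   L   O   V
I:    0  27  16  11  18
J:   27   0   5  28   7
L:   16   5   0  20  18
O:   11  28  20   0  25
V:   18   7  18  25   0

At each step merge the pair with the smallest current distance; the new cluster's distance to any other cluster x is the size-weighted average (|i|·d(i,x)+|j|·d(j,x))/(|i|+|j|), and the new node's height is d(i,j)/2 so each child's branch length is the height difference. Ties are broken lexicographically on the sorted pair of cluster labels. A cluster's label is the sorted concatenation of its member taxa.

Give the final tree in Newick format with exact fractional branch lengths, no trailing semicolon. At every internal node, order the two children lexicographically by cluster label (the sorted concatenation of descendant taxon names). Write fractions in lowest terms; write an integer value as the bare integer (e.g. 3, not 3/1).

iteration 1: select J,L (d=5); attach at lengths (5/2, 5/2); label the merged cluster JL
  updated: d(I,JL)=43/2, d(JL,O)=24, d(JL,V)=25/2
iteration 2: select I,O (d=11); attach at lengths (11/2, 11/2); label the merged cluster IO
  updated: d(IO,JL)=91/4, d(IO,V)=43/2
iteration 3: select JL,V (d=25/2); attach at lengths (15/4, 25/4); label the merged cluster JLV
  updated: d(IO,JLV)=67/3
iteration 4: select IO,JLV (d=67/3); attach at lengths (17/3, 59/12); label the merged cluster IJLOV
final tree: ((I:11/2,O:11/2):17/3,((J:5/2,L:5/2):15/4,V:25/4):59/12)
total length: 439/12

((I:11/2,O:11/2):17/3,((J:5/2,L:5/2):15/4,V:25/4):59/12)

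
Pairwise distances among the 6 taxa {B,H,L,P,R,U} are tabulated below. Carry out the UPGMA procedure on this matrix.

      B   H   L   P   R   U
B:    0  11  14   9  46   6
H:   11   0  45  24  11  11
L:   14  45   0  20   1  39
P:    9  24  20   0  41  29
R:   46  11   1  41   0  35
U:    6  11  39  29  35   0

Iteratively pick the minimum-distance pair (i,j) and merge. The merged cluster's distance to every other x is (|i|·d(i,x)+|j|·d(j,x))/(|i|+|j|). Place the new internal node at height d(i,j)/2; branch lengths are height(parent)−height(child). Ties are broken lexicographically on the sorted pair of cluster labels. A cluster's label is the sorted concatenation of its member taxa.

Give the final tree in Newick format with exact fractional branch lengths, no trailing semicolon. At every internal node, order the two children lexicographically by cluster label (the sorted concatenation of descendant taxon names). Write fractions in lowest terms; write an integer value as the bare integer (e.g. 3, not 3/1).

((((B:3,U:3):5/2,H:11/2):29/6,P:31/3):257/48,(L:1/2,R:1/2):243/16)

step 1: merge (L,R) at d=1; branch lengths L→1/2, R→1/2; new cluster LR
  updated: d(B,LR)=30, d(H,LR)=28, d(LR,P)=61/2, d(LR,U)=37
step 2: merge (B,U) at d=6; branch lengths B→3, U→3; new cluster BU
  updated: d(BU,H)=11, d(BU,LR)=67/2, d(BU,P)=19
step 3: merge (BU,H) at d=11; branch lengths BU→5/2, H→11/2; new cluster BHU
  updated: d(BHU,LR)=95/3, d(BHU,P)=62/3
step 4: merge (BHU,P) at d=62/3; branch lengths BHU→29/6, P→31/3; new cluster BHPU
  updated: d(BHPU,LR)=251/8
step 5: merge (BHPU,LR) at d=251/8; branch lengths BHPU→257/48, LR→243/16; new cluster BHLPRU
final tree: ((((B:3,U:3):5/2,H:11/2):29/6,P:31/3):257/48,(L:1/2,R:1/2):243/16)
total length: 1217/24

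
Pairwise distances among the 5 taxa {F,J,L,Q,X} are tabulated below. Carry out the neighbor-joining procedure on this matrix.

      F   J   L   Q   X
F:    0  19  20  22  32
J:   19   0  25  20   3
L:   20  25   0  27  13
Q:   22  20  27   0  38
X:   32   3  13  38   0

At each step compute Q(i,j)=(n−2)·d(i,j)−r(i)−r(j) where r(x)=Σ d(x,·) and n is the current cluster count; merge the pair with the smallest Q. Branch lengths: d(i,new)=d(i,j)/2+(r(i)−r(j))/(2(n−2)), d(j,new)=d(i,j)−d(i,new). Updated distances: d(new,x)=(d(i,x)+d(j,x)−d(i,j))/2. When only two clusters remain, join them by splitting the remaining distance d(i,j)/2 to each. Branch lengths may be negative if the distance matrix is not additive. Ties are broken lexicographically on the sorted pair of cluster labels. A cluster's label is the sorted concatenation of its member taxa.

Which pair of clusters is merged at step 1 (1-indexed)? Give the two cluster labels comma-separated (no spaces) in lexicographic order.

1. join J+X (d=3, Q=-144) ⇒ JX; edges |J|=-5/3, |X|=14/3
  updated: d(F,JX)=24, d(JX,L)=35/2, d(JX,Q)=55/2
2. join F+Q (d=22, Q=-197/2) ⇒ FQ; edges |F|=67/8, |Q|=109/8
  updated: d(FQ,JX)=59/4, d(FQ,L)=25/2
3. join FQ+JX (d=59/4, Q=-179/4) ⇒ FJQX; edges |FQ|=39/8, |JX|=79/8
  updated: d(FJQX,L)=61/8
4. join FJQX+L (d=61/8) ⇒ FJLQX; edges |FJQX|=61/16, |L|=61/16
final tree: (((F:67/8,Q:109/8):39/8,(J:-5/3,X:14/3):79/8):61/16,L:61/16)
total length: 379/8

J,X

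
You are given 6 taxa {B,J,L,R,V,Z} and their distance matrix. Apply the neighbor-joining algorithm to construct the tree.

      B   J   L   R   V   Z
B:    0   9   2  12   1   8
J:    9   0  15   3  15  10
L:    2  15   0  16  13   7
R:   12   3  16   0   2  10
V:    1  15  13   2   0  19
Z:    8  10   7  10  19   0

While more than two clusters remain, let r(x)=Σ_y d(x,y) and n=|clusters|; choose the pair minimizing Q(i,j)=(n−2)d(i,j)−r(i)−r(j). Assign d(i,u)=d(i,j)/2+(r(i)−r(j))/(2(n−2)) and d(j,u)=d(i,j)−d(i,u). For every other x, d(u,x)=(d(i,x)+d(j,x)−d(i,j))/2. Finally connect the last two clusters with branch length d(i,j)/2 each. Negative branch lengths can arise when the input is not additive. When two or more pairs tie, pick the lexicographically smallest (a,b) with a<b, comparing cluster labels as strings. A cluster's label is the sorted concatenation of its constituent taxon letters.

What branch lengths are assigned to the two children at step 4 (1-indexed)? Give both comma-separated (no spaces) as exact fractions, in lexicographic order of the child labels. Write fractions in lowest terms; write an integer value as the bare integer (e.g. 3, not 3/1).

step 1: merge (R,V) at d=2, Q=-85; branch lengths R→1/8, V→15/8; new cluster RV
  updated: d(B,RV)=11/2, d(J,RV)=8, d(L,RV)=27/2, d(RV,Z)=27/2
step 2: merge (J,RV) at d=8, Q=-117/2; branch lengths J→17/4, RV→15/4; new cluster JRV
  updated: d(B,JRV)=13/4, d(JRV,L)=41/4, d(JRV,Z)=31/4
step 3: merge (B,L) at d=2, Q=-57/2; branch lengths B→-1/2, L→5/2; new cluster BL
  updated: d(BL,JRV)=23/4, d(BL,Z)=13/2
step 4: merge (BL,JRV) at d=23/4, Q=-20; branch lengths BL→9/4, JRV→7/2; new cluster BJLRV
  updated: d(BJLRV,Z)=17/4
step 5: merge (BJLRV,Z) at d=17/4; branch lengths BJLRV→17/8, Z→17/8; new cluster BJLRVZ
final tree: (((B:-1/2,L:5/2):9/4,(J:17/4,(R:1/8,V:15/8):15/4):7/2):17/8,Z:17/8)
total length: 22

9/4,7/2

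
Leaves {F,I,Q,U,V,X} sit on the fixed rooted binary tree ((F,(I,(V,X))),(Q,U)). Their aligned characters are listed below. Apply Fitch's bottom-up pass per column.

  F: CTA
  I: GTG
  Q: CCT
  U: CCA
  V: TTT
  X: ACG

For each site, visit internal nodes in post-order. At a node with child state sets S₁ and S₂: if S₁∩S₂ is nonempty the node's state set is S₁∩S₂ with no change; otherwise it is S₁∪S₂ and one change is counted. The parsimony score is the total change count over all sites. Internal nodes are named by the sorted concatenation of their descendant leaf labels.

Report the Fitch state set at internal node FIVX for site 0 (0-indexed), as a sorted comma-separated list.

A,C,G,T

[col 0] VX: children V:{T}, X:{A} ∪→ {A,T}; cost 1
[col 0] IVX: children I:{G}, VX:{A,T} ∪→ {A,G,T}; cost 1
[col 0] FIVX: children F:{C}, IVX:{A,G,T} ∪→ {A,C,G,T}; cost 1
[col 0] QU: children Q:{C}, U:{C} ∩→ {C}; cost 0
[col 0] FIQUVX: children FIVX:{A,C,G,T}, QU:{C} ∩→ {C}; cost 0
[col 1] VX: children V:{T}, X:{C} ∪→ {C,T}; cost 1
[col 1] IVX: children I:{T}, VX:{C,T} ∩→ {T}; cost 0
[col 1] FIVX: children F:{T}, IVX:{T} ∩→ {T}; cost 0
[col 1] QU: children Q:{C}, U:{C} ∩→ {C}; cost 0
[col 1] FIQUVX: children FIVX:{T}, QU:{C} ∪→ {C,T}; cost 1
[col 2] VX: children V:{T}, X:{G} ∪→ {G,T}; cost 1
[col 2] IVX: children I:{G}, VX:{G,T} ∩→ {G}; cost 0
[col 2] FIVX: children F:{A}, IVX:{G} ∪→ {A,G}; cost 1
[col 2] QU: children Q:{T}, U:{A} ∪→ {A,T}; cost 1
[col 2] FIQUVX: children FIVX:{A,G}, QU:{A,T} ∩→ {A}; cost 0
per-site changes: [3, 2, 3]; total = 8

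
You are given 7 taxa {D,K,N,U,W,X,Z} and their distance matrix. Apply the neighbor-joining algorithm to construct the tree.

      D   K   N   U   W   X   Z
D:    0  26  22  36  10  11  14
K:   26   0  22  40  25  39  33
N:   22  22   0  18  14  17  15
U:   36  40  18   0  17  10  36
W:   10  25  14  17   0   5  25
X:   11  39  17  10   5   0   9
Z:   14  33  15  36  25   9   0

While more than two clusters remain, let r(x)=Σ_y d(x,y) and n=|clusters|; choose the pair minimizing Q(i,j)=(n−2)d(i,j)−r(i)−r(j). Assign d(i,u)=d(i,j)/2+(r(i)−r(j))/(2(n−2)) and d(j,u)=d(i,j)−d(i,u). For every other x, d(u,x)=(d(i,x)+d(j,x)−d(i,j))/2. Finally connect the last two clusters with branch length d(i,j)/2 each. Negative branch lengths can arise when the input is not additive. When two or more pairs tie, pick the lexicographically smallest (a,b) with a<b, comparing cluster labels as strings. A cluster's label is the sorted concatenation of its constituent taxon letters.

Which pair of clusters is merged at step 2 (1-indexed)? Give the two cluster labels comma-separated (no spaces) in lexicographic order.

UX,W

step 1: merge (U,X) at d=10, Q=-198; branch lengths U→58/5, X→-8/5; new cluster UX
  updated: d(D,UX)=37/2, d(K,UX)=69/2, d(N,UX)=25/2, d(UX,W)=6, d(UX,Z)=35/2
step 2: merge (UX,W) at d=6, Q=-145; branch lengths UX→33/8, W→15/8; new cluster UWX
  updated: d(D,UWX)=45/4, d(K,UWX)=107/4, d(N,UWX)=41/4, d(UWX,Z)=73/4
step 3: merge (D,Z) at d=14, Q=-223/2; branch lengths D→35/6, Z→49/6; new cluster DZ
  updated: d(DZ,K)=45/2, d(DZ,N)=23/2, d(DZ,UWX)=31/4
step 4: merge (DZ,UWX) at d=31/4, Q=-71; branch lengths DZ→25/8, UWX→37/8; new cluster DUWXZ
  updated: d(DUWXZ,K)=83/4, d(DUWXZ,N)=7
step 5: merge (DUWXZ,K) at d=83/4, Q=-199/4; branch lengths DUWXZ→23/8, K→143/8; new cluster DKUWXZ
  updated: d(DKUWXZ,N)=33/8
step 6: merge (DKUWXZ,N) at d=33/8; branch lengths DKUWXZ→33/16, N→33/16; new cluster DKNUWXZ
final tree: ((((D:35/6,Z:49/6):25/8,((U:58/5,X:-8/5):33/8,W:15/8):37/8):23/8,K:143/8):33/16,N:33/16)
total length: 501/8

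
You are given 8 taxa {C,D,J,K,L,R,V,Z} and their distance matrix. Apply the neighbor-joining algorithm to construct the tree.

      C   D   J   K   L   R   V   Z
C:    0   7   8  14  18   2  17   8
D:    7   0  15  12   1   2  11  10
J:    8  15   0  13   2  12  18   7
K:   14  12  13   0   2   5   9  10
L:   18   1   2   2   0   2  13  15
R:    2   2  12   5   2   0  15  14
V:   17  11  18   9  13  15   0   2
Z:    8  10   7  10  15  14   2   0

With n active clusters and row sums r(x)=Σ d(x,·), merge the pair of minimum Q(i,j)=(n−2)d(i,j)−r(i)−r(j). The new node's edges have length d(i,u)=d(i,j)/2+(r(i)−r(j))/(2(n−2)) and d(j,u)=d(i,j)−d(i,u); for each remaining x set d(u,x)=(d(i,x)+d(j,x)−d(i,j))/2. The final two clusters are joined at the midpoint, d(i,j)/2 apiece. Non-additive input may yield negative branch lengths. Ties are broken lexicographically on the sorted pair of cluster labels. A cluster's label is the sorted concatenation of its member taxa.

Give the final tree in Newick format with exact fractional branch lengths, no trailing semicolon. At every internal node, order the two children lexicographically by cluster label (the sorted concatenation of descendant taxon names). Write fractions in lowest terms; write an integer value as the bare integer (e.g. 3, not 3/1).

(((((C:13/4,R:-5/4):5/3,D:11/6):11/4,(J:67/20,L:-27/20):3):13/8,K:3):11/4,(V:31/12,Z:-7/12):11/4)

iteration 1: select V,Z (d=2, Q=-139); attach at lengths (31/12, -7/12); label the merged cluster VZ
  updated: d(C,VZ)=23/2, d(D,VZ)=19/2, d(J,VZ)=23/2, d(K,VZ)=17/2, d(L,VZ)=13, d(R,VZ)=27/2
iteration 2: select J,L (d=2, Q=-179/2); attach at lengths (67/20, -27/20); label the merged cluster JL
  updated: d(C,JL)=12, d(D,JL)=7, d(JL,K)=13/2, d(JL,R)=6, d(JL,VZ)=45/4
iteration 3: select C,R (d=2, Q=-67); attach at lengths (13/4, -5/4); label the merged cluster CR
  updated: d(CR,D)=7/2, d(CR,JL)=8, d(CR,K)=17/2, d(CR,VZ)=23/2
iteration 4: select CR,D (d=7/2, Q=-53); attach at lengths (5/3, 11/6); label the merged cluster CDR
  updated: d(CDR,JL)=23/4, d(CDR,K)=17/2, d(CDR,VZ)=35/4
iteration 5: select CDR,JL (d=23/4, Q=-35); attach at lengths (11/4, 3); label the merged cluster CDJLR
  updated: d(CDJLR,K)=37/8, d(CDJLR,VZ)=57/8
iteration 6: select CDJLR,K (d=37/8, Q=-81/4); attach at lengths (13/8, 3); label the merged cluster CDJKLR
  updated: d(CDJKLR,VZ)=11/2
iteration 7: select CDJKLR,VZ (d=11/2); attach at lengths (11/4, 11/4); label the merged cluster CDJKLRVZ
final tree: (((((C:13/4,R:-5/4):5/3,D:11/6):11/4,(J:67/20,L:-27/20):3):13/8,K:3):11/4,(V:31/12,Z:-7/12):11/4)
total length: 203/8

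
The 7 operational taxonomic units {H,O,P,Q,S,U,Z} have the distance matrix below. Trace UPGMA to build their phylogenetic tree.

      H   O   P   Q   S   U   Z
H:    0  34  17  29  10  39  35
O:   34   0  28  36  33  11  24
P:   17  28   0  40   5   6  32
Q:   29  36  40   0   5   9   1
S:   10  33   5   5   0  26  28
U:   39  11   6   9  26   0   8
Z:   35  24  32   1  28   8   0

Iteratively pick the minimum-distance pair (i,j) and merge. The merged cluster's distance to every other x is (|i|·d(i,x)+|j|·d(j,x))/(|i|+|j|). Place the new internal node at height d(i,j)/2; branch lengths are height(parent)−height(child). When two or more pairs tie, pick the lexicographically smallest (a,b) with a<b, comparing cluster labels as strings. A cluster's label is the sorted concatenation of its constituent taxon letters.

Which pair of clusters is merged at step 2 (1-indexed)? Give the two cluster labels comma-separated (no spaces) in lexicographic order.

P,S

step 1: merge (Q,Z) at d=1; branch lengths Q→1/2, Z→1/2; new cluster QZ
  updated: d(H,QZ)=32, d(O,QZ)=30, d(P,QZ)=36, d(QZ,S)=33/2, d(QZ,U)=17/2
step 2: merge (P,S) at d=5; branch lengths P→5/2, S→5/2; new cluster PS
  updated: d(H,PS)=27/2, d(O,PS)=61/2, d(PS,QZ)=105/4, d(PS,U)=16
step 3: merge (QZ,U) at d=17/2; branch lengths QZ→15/4, U→17/4; new cluster QUZ
  updated: d(H,QUZ)=103/3, d(O,QUZ)=71/3, d(PS,QUZ)=137/6
step 4: merge (H,PS) at d=27/2; branch lengths H→27/4, PS→17/4; new cluster HPS
  updated: d(HPS,O)=95/3, d(HPS,QUZ)=80/3
step 5: merge (O,QUZ) at d=71/3; branch lengths O→71/6, QUZ→91/12; new cluster OQUZ
  updated: d(HPS,OQUZ)=335/12
step 6: merge (HPS,OQUZ) at d=335/12; branch lengths HPS→173/24, OQUZ→17/8; new cluster HOPQSUZ
final tree: ((H:27/4,(P:5/2,S:5/2):17/4):173/24,(O:71/6,((Q:1/2,Z:1/2):15/4,U:17/4):91/12):17/8)
total length: 215/4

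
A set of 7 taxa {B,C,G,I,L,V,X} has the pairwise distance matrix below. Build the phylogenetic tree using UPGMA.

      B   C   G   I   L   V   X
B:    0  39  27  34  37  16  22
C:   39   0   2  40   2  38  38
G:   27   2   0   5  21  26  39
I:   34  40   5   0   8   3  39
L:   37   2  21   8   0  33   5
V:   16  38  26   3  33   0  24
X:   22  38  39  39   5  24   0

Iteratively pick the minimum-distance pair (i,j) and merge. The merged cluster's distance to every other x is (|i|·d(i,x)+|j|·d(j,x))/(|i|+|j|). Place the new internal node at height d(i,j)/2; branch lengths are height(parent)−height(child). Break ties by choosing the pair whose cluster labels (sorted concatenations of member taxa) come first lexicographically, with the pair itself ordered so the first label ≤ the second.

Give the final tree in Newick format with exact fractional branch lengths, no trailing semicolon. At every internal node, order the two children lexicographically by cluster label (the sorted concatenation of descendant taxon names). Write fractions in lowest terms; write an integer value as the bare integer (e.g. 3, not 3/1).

iteration 1: select C,G (d=2); attach at lengths (1, 1); label the merged cluster CG
  updated: d(B,CG)=33, d(CG,I)=45/2, d(CG,L)=23/2, d(CG,V)=32, d(CG,X)=77/2
iteration 2: select I,V (d=3); attach at lengths (3/2, 3/2); label the merged cluster IV
  updated: d(B,IV)=25, d(CG,IV)=109/4, d(IV,L)=41/2, d(IV,X)=63/2
iteration 3: select L,X (d=5); attach at lengths (5/2, 5/2); label the merged cluster LX
  updated: d(B,LX)=59/2, d(CG,LX)=25, d(IV,LX)=26
iteration 4: select B,IV (d=25); attach at lengths (25/2, 11); label the merged cluster BIV
  updated: d(BIV,CG)=175/6, d(BIV,LX)=163/6
iteration 5: select CG,LX (d=25); attach at lengths (23/2, 10); label the merged cluster CGLX
  updated: d(BIV,CGLX)=169/6
iteration 6: select BIV,CGLX (d=169/6); attach at lengths (19/12, 19/12); label the merged cluster BCGILVX
final tree: ((B:25/2,(I:3/2,V:3/2):11):19/12,((C:1,G:1):23/2,(L:5/2,X:5/2):10):19/12)
total length: 349/6

((B:25/2,(I:3/2,V:3/2):11):19/12,((C:1,G:1):23/2,(L:5/2,X:5/2):10):19/12)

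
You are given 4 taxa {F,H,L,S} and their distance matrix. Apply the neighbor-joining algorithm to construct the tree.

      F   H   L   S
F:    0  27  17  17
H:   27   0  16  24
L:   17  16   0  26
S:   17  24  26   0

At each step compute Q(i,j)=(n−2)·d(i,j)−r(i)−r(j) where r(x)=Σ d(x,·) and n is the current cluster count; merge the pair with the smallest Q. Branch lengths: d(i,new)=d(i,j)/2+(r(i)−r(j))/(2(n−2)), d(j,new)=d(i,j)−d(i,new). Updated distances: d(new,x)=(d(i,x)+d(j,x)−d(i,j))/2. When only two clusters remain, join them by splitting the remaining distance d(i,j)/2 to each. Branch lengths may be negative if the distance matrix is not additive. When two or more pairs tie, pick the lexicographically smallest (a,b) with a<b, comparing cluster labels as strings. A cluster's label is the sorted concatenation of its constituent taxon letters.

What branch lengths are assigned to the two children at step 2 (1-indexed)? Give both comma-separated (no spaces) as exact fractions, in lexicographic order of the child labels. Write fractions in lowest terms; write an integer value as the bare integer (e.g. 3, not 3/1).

7,10

step 1: merge (F,S) at d=17, Q=-94; branch lengths F→7, S→10; new cluster FS
  updated: d(FS,H)=17, d(FS,L)=13
step 2: merge (FS,H) at d=17, Q=-46; branch lengths FS→7, H→10; new cluster FHS
  updated: d(FHS,L)=6
step 3: merge (FHS,L) at d=6; branch lengths FHS→3, L→3; new cluster FHLS
final tree: (((F:7,S:10):7,H:10):3,L:3)
total length: 40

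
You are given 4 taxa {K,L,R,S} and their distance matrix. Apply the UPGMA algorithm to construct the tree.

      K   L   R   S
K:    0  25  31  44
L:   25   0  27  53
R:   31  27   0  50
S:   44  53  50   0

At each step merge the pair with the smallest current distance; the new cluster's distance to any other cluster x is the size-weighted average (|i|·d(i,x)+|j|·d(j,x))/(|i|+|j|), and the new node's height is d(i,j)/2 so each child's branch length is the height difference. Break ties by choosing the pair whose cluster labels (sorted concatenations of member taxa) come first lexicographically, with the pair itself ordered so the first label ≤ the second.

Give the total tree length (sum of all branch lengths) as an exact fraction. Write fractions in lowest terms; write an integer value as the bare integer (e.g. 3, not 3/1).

76

1. join K+L (d=25) ⇒ KL; edges |K|=25/2, |L|=25/2
  updated: d(KL,R)=29, d(KL,S)=97/2
2. join KL+R (d=29) ⇒ KLR; edges |KL|=2, |R|=29/2
  updated: d(KLR,S)=49
3. join KLR+S (d=49) ⇒ KLRS; edges |KLR|=10, |S|=49/2
final tree: (((K:25/2,L:25/2):2,R:29/2):10,S:49/2)
total length: 76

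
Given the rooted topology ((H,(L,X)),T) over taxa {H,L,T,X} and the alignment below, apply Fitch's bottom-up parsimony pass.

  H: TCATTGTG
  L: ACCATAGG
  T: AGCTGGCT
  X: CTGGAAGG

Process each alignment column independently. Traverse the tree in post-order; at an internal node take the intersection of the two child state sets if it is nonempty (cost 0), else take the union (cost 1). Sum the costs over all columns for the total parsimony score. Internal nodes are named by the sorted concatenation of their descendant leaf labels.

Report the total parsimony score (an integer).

14

[col 0] LX: children L:{A}, X:{C} ∪→ {A,C}; cost 1
[col 0] HLX: children H:{T}, LX:{A,C} ∪→ {A,C,T}; cost 1
[col 0] HLTX: children HLX:{A,C,T}, T:{A} ∩→ {A}; cost 0
[col 1] LX: children L:{C}, X:{T} ∪→ {C,T}; cost 1
[col 1] HLX: children H:{C}, LX:{C,T} ∩→ {C}; cost 0
[col 1] HLTX: children HLX:{C}, T:{G} ∪→ {C,G}; cost 1
[col 2] LX: children L:{C}, X:{G} ∪→ {C,G}; cost 1
[col 2] HLX: children H:{A}, LX:{C,G} ∪→ {A,C,G}; cost 1
[col 2] HLTX: children HLX:{A,C,G}, T:{C} ∩→ {C}; cost 0
[col 3] LX: children L:{A}, X:{G} ∪→ {A,G}; cost 1
[col 3] HLX: children H:{T}, LX:{A,G} ∪→ {A,G,T}; cost 1
[col 3] HLTX: children HLX:{A,G,T}, T:{T} ∩→ {T}; cost 0
[col 4] LX: children L:{T}, X:{A} ∪→ {A,T}; cost 1
[col 4] HLX: children H:{T}, LX:{A,T} ∩→ {T}; cost 0
[col 4] HLTX: children HLX:{T}, T:{G} ∪→ {G,T}; cost 1
[col 5] LX: children L:{A}, X:{A} ∩→ {A}; cost 0
[col 5] HLX: children H:{G}, LX:{A} ∪→ {A,G}; cost 1
[col 5] HLTX: children HLX:{A,G}, T:{G} ∩→ {G}; cost 0
[col 6] LX: children L:{G}, X:{G} ∩→ {G}; cost 0
[col 6] HLX: children H:{T}, LX:{G} ∪→ {G,T}; cost 1
[col 6] HLTX: children HLX:{G,T}, T:{C} ∪→ {C,G,T}; cost 1
[col 7] LX: children L:{G}, X:{G} ∩→ {G}; cost 0
[col 7] HLX: children H:{G}, LX:{G} ∩→ {G}; cost 0
[col 7] HLTX: children HLX:{G}, T:{T} ∪→ {G,T}; cost 1
per-site changes: [2, 2, 2, 2, 2, 1, 2, 1]; total = 14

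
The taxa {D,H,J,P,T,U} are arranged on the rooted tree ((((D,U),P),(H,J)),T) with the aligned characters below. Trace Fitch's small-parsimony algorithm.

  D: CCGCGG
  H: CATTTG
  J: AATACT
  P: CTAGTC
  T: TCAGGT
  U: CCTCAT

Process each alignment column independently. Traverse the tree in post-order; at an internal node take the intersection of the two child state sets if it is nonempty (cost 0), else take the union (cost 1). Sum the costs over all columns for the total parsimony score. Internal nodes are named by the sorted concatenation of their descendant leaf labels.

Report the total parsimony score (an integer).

17

site 0, node DU: D={C} ∩ U={C} → {C} (+0)
site 0, node DPU: DU={C} ∩ P={C} → {C} (+0)
site 0, node HJ: H={C} ∪ J={A} → {A,C} (+1)
site 0, node DHJPU: DPU={C} ∩ HJ={A,C} → {C} (+0)
site 0, node DHJPTU: DHJPU={C} ∪ T={T} → {C,T} (+1)
site 1, node DU: D={C} ∩ U={C} → {C} (+0)
site 1, node DPU: DU={C} ∪ P={T} → {C,T} (+1)
site 1, node HJ: H={A} ∩ J={A} → {A} (+0)
site 1, node DHJPU: DPU={C,T} ∪ HJ={A} → {A,C,T} (+1)
site 1, node DHJPTU: DHJPU={A,C,T} ∩ T={C} → {C} (+0)
site 2, node DU: D={G} ∪ U={T} → {G,T} (+1)
site 2, node DPU: DU={G,T} ∪ P={A} → {A,G,T} (+1)
site 2, node HJ: H={T} ∩ J={T} → {T} (+0)
site 2, node DHJPU: DPU={A,G,T} ∩ HJ={T} → {T} (+0)
site 2, node DHJPTU: DHJPU={T} ∪ T={A} → {A,T} (+1)
site 3, node DU: D={C} ∩ U={C} → {C} (+0)
site 3, node DPU: DU={C} ∪ P={G} → {C,G} (+1)
site 3, node HJ: H={T} ∪ J={A} → {A,T} (+1)
site 3, node DHJPU: DPU={C,G} ∪ HJ={A,T} → {A,C,G,T} (+1)
site 3, node DHJPTU: DHJPU={A,C,G,T} ∩ T={G} → {G} (+0)
site 4, node DU: D={G} ∪ U={A} → {A,G} (+1)
site 4, node DPU: DU={A,G} ∪ P={T} → {A,G,T} (+1)
site 4, node HJ: H={T} ∪ J={C} → {C,T} (+1)
site 4, node DHJPU: DPU={A,G,T} ∩ HJ={C,T} → {T} (+0)
site 4, node DHJPTU: DHJPU={T} ∪ T={G} → {G,T} (+1)
site 5, node DU: D={G} ∪ U={T} → {G,T} (+1)
site 5, node DPU: DU={G,T} ∪ P={C} → {C,G,T} (+1)
site 5, node HJ: H={G} ∪ J={T} → {G,T} (+1)
site 5, node DHJPU: DPU={C,G,T} ∩ HJ={G,T} → {G,T} (+0)
site 5, node DHJPTU: DHJPU={G,T} ∩ T={T} → {T} (+0)
per-site changes: [2, 2, 3, 3, 4, 3]; total = 17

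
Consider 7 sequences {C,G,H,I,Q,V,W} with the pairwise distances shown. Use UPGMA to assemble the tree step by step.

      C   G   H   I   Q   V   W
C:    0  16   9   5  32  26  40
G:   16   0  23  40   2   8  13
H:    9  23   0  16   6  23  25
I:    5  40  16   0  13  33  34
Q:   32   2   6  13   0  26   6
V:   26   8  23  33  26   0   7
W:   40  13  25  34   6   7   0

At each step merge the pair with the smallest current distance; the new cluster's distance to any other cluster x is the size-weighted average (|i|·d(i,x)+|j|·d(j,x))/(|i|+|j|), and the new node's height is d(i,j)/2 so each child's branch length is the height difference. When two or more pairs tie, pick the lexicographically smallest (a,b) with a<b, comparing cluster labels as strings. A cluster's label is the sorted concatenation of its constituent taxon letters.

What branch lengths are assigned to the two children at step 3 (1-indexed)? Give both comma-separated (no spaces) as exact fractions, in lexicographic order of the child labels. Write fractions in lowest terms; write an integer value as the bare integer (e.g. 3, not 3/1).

step 1: merge (G,Q) at d=2; branch lengths G→1, Q→1; new cluster GQ
  updated: d(C,GQ)=24, d(GQ,H)=29/2, d(GQ,I)=53/2, d(GQ,V)=17, d(GQ,W)=19/2
step 2: merge (C,I) at d=5; branch lengths C→5/2, I→5/2; new cluster CI
  updated: d(CI,GQ)=101/4, d(CI,H)=25/2, d(CI,V)=59/2, d(CI,W)=37
step 3: merge (V,W) at d=7; branch lengths V→7/2, W→7/2; new cluster VW
  updated: d(CI,VW)=133/4, d(GQ,VW)=53/4, d(H,VW)=24
step 4: merge (CI,H) at d=25/2; branch lengths CI→15/4, H→25/4; new cluster CHI
  updated: d(CHI,GQ)=65/3, d(CHI,VW)=181/6
step 5: merge (GQ,VW) at d=53/4; branch lengths GQ→45/8, VW→25/8; new cluster GQVW
  updated: d(CHI,GQVW)=311/12
step 6: merge (CHI,GQVW) at d=311/12; branch lengths CHI→161/24, GQVW→19/3; new cluster CGHIQVW
final tree: (((C:5/2,I:5/2):15/4,H:25/4):161/24,((G:1,Q:1):45/8,(V:7/2,W:7/2):25/8):19/3)
total length: 1099/24

7/2,7/2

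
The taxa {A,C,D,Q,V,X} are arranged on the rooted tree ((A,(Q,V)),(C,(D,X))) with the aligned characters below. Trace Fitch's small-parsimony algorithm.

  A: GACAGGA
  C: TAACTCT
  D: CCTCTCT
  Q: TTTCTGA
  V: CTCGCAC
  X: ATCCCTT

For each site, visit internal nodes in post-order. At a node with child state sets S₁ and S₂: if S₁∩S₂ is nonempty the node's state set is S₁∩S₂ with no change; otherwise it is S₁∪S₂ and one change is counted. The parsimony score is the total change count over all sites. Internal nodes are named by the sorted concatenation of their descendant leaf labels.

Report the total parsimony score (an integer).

[col 0] QV: children Q:{T}, V:{C} ∪→ {C,T}; cost 1
[col 0] AQV: children A:{G}, QV:{C,T} ∪→ {C,G,T}; cost 1
[col 0] DX: children D:{C}, X:{A} ∪→ {A,C}; cost 1
[col 0] CDX: children C:{T}, DX:{A,C} ∪→ {A,C,T}; cost 1
[col 0] ACDQVX: children AQV:{C,G,T}, CDX:{A,C,T} ∩→ {C,T}; cost 0
[col 1] QV: children Q:{T}, V:{T} ∩→ {T}; cost 0
[col 1] AQV: children A:{A}, QV:{T} ∪→ {A,T}; cost 1
[col 1] DX: children D:{C}, X:{T} ∪→ {C,T}; cost 1
[col 1] CDX: children C:{A}, DX:{C,T} ∪→ {A,C,T}; cost 1
[col 1] ACDQVX: children AQV:{A,T}, CDX:{A,C,T} ∩→ {A,T}; cost 0
[col 2] QV: children Q:{T}, V:{C} ∪→ {C,T}; cost 1
[col 2] AQV: children A:{C}, QV:{C,T} ∩→ {C}; cost 0
[col 2] DX: children D:{T}, X:{C} ∪→ {C,T}; cost 1
[col 2] CDX: children C:{A}, DX:{C,T} ∪→ {A,C,T}; cost 1
[col 2] ACDQVX: children AQV:{C}, CDX:{A,C,T} ∩→ {C}; cost 0
[col 3] QV: children Q:{C}, V:{G} ∪→ {C,G}; cost 1
[col 3] AQV: children A:{A}, QV:{C,G} ∪→ {A,C,G}; cost 1
[col 3] DX: children D:{C}, X:{C} ∩→ {C}; cost 0
[col 3] CDX: children C:{C}, DX:{C} ∩→ {C}; cost 0
[col 3] ACDQVX: children AQV:{A,C,G}, CDX:{C} ∩→ {C}; cost 0
[col 4] QV: children Q:{T}, V:{C} ∪→ {C,T}; cost 1
[col 4] AQV: children A:{G}, QV:{C,T} ∪→ {C,G,T}; cost 1
[col 4] DX: children D:{T}, X:{C} ∪→ {C,T}; cost 1
[col 4] CDX: children C:{T}, DX:{C,T} ∩→ {T}; cost 0
[col 4] ACDQVX: children AQV:{C,G,T}, CDX:{T} ∩→ {T}; cost 0
[col 5] QV: children Q:{G}, V:{A} ∪→ {A,G}; cost 1
[col 5] AQV: children A:{G}, QV:{A,G} ∩→ {G}; cost 0
[col 5] DX: children D:{C}, X:{T} ∪→ {C,T}; cost 1
[col 5] CDX: children C:{C}, DX:{C,T} ∩→ {C}; cost 0
[col 5] ACDQVX: children AQV:{G}, CDX:{C} ∪→ {C,G}; cost 1
[col 6] QV: children Q:{A}, V:{C} ∪→ {A,C}; cost 1
[col 6] AQV: children A:{A}, QV:{A,C} ∩→ {A}; cost 0
[col 6] DX: children D:{T}, X:{T} ∩→ {T}; cost 0
[col 6] CDX: children C:{T}, DX:{T} ∩→ {T}; cost 0
[col 6] ACDQVX: children AQV:{A}, CDX:{T} ∪→ {A,T}; cost 1
per-site changes: [4, 3, 3, 2, 3, 3, 2]; total = 20

20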